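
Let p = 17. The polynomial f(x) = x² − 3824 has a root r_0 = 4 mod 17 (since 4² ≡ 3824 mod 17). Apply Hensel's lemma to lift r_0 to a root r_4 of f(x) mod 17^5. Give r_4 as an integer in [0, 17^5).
r_4 = 1087409 (mod 1419857)

Hensel's recurrence: r_{i+1} = r_i − f(r_i)·(f′(r_i))^{-1} mod 17^{i+2}, with f′(x) = 2x. Iterate:
  r_0 = 4 (mod 17)
  r_1 = 191 (mod 289)
  r_2 = 1636 (mod 4913)
  r_3 = 1636 (mod 83521)
  r_4 = 1087409 (mod 1419857)
Final: r_4 = 1087409, and one checks f(r_4) ≡ 0 mod 17^5.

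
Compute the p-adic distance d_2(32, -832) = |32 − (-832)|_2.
d_2(32, -832) = 1/32

Step 1 — x − y = 32 − (-832) = 864. Step 2 — v_2(864) = 5 (factor: 864 = (2^5 · 27); the sign does not affect v_p). Step 3 — |x − y|_2 = 2^{-5} = 1/32.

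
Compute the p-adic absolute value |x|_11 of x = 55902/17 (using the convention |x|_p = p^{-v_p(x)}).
|55902/17|_11 = 1/1331

Step 1 — compute v_11(x) by factoring powers of 11 out of the numerator and denominator: v_11(55902/17) = 3. Step 2 — apply |x|_p = p^{-v_p(x)} = 11^{-3} = 1/1331.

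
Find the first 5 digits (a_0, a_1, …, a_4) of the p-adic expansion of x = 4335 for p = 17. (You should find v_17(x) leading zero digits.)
(a_0, …, a_4) = (0, 0, 15, 0, 0)

v_17(4335) = 2, so a_0 = ... = a_1 = 0. Factor out: x = 17^2 · u with u = 15 a unit in ℤ_17. Expand u iteratively via a_{v+i} = u_i mod 17, u_{i+1} = (u_i − a_{v+i})/17:
  u_0 = 15;  a_2 = 15;  u_1 = (u_0 − 15)/17 = 0
  u_1 = 0;  a_3 = 0;  u_2 = (u_1 − 0)/17 = 0
  u_2 = 0;  a_4 = 0;  u_3 = (u_2 − 0)/17 = 0
Digits: (0, 0, 15, 0, 0).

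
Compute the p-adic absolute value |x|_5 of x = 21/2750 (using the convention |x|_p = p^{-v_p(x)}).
|21/2750|_5 = 125

Step 1 — compute v_5(x) by factoring powers of 5 out of the numerator and denominator: v_5(21/2750) = -3. Step 2 — apply |x|_p = p^{-v_p(x)} = 5^{3} = 125.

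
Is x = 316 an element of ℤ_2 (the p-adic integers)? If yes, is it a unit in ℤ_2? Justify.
x ∈ ℤ_2 but not a unit; v_2(x) = 2 > 0

ℤ_2 = {x ∈ ℚ_2 : v_2(x) ≥ 0} and ℤ_2^× = {x ∈ ℤ_2 : v_2(x) = 0}. Here v_2(316) = v_2(num) − v_2(den) = 2; compare against these criteria.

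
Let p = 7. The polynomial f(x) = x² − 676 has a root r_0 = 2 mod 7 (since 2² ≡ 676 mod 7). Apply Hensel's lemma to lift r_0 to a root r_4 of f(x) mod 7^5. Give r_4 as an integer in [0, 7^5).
r_4 = 16781 (mod 16807)

Hensel's recurrence: r_{i+1} = r_i − f(r_i)·(f′(r_i))^{-1} mod 7^{i+2}, with f′(x) = 2x. Iterate:
  r_0 = 2 (mod 7)
  r_1 = 23 (mod 49)
  r_2 = 317 (mod 343)
  r_3 = 2375 (mod 2401)
  r_4 = 16781 (mod 16807)
Final: r_4 = 16781, and one checks f(r_4) ≡ 0 mod 7^5.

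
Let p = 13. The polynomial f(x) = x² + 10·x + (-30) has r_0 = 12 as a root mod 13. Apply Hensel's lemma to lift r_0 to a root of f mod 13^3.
r_2 = 194 (mod 2197)

Hensel: r_{i+1} = r_i − f(r_i)·(f′(r_i))^{-1} mod 13^{i+2}, f′(x) = 2x + 10. Iterate:
  r_0 = 12 (mod 13)
  r_1 = 25 (mod 169)
  r_2 = 194 (mod 2197)
Final: r = 194 satisfies f(r) ≡ 0 mod 13^3.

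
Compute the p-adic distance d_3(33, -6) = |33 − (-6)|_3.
d_3(33, -6) = 1/3

Step 1 — x − y = 33 − (-6) = 39. Step 2 — v_3(39) = 1 (factor: 39 = (3^1 · 13); the sign does not affect v_p). Step 3 — |x − y|_3 = 3^{-1} = 1/3.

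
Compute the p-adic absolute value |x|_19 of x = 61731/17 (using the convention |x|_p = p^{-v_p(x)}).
|61731/17|_19 = 1/6859

Step 1 — compute v_19(x) by factoring powers of 19 out of the numerator and denominator: v_19(61731/17) = 3. Step 2 — apply |x|_p = p^{-v_p(x)} = 19^{-3} = 1/6859.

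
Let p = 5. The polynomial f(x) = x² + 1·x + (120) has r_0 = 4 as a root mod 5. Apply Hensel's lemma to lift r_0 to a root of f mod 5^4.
r_3 = 519 (mod 625)

Hensel: r_{i+1} = r_i − f(r_i)·(f′(r_i))^{-1} mod 5^{i+2}, f′(x) = 2x + 1. Iterate:
  r_0 = 4 (mod 5)
  r_1 = 19 (mod 25)
  r_2 = 19 (mod 125)
  r_3 = 519 (mod 625)
Final: r = 519 satisfies f(r) ≡ 0 mod 5^4.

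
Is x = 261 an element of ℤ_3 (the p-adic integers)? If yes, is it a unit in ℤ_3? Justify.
x ∈ ℤ_3 but not a unit; v_3(x) = 2 > 0

ℤ_3 = {x ∈ ℚ_3 : v_3(x) ≥ 0} and ℤ_3^× = {x ∈ ℤ_3 : v_3(x) = 0}. Here v_3(261) = v_3(num) − v_3(den) = 2; compare against these criteria.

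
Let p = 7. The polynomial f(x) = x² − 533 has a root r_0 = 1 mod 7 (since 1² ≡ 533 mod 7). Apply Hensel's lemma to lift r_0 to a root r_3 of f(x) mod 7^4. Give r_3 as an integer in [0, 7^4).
r_3 = 1933 (mod 2401)

Hensel's recurrence: r_{i+1} = r_i − f(r_i)·(f′(r_i))^{-1} mod 7^{i+2}, with f′(x) = 2x. Iterate:
  r_0 = 1 (mod 7)
  r_1 = 22 (mod 49)
  r_2 = 218 (mod 343)
  r_3 = 1933 (mod 2401)
Final: r_3 = 1933, and one checks f(r_3) ≡ 0 mod 7^4.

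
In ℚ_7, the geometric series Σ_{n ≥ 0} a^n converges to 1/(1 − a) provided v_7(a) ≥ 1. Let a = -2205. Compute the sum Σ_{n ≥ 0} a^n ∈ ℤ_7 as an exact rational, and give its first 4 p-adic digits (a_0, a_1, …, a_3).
Σ a^n = 1/(1 − a) = 1/2206;  first 4 digits = (1, 0, 4, 0)

v_7(a) = 2 ≥ 1, so the series converges in ℤ_7 to 1/(1 − a) = 1/(1 − (-2205)) = 1/2206. Expand this rational in ℤ_7: compute digits iteratively via d_i = x_i mod 7, x_{i+1} = (x_i − d_i)/7. The first 4 digits are (1, 0, 4, 0).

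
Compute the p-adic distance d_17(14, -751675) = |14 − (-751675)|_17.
d_17(14, -751675) = 1/83521

Step 1 — x − y = 14 − (-751675) = 751689. Step 2 — v_17(751689) = 4 (factor: 751689 = (17^4 · 9); the sign does not affect v_p). Step 3 — |x − y|_17 = 17^{-4} = 1/83521.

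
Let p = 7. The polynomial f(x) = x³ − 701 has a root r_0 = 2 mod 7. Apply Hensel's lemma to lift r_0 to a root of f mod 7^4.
r_3 = 2326 (mod 2401)

Hensel: r_{i+1} = r_i − f(r_i)/f′(r_i) mod 7^{i+2}, where f′(x) = 3x². Iterate:
  r_0 = 2 (mod 7)
  r_1 = 23 (mod 49)
  r_2 = 268 (mod 343)
  r_3 = 2326 (mod 2401)
Final: r = 2326 with f(r) ≡ 0 mod 7^4.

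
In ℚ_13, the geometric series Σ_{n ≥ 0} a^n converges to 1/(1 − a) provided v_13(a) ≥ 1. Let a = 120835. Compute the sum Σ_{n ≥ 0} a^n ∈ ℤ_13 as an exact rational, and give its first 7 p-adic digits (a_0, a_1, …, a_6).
Σ a^n = 1/(1 − a) = -1/120834;  first 7 digits = (1, 0, 0, 3, 4, 0, 9)

v_13(a) = 3 ≥ 1, so the series converges in ℤ_13 to 1/(1 − a) = 1/(1 − 120835) = -1/120834. Expand this rational in ℤ_13: compute digits iteratively via d_i = x_i mod 13, x_{i+1} = (x_i − d_i)/13. The first 7 digits are (1, 0, 0, 3, 4, 0, 9).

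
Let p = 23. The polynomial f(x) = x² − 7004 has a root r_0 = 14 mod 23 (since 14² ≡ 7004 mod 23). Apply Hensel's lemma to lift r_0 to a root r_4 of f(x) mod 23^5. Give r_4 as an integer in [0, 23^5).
r_4 = 2508095 (mod 6436343)

Hensel's recurrence: r_{i+1} = r_i − f(r_i)·(f′(r_i))^{-1} mod 23^{i+2}, with f′(x) = 2x. Iterate:
  r_0 = 14 (mod 23)
  r_1 = 106 (mod 529)
  r_2 = 1693 (mod 12167)
  r_3 = 269367 (mod 279841)
  r_4 = 2508095 (mod 6436343)
Final: r_4 = 2508095, and one checks f(r_4) ≡ 0 mod 23^5.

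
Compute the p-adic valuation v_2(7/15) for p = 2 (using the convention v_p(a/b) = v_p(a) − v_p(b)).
v_2(7/15) = 0

Factor powers of 2 from the numerator and denominator of the reduced fraction: 7 = 2^0 · 7 and 15 = 2^0 · 15. Apply v_p(a/b) = v_p(a) − v_p(b): v_2(7/15) = 0 − 0 = 0.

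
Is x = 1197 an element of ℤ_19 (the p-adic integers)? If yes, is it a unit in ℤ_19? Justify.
x ∈ ℤ_19 but not a unit; v_19(x) = 1 > 0

ℤ_19 = {x ∈ ℚ_19 : v_19(x) ≥ 0} and ℤ_19^× = {x ∈ ℤ_19 : v_19(x) = 0}. Here v_19(1197) = v_19(num) − v_19(den) = 1; compare against these criteria.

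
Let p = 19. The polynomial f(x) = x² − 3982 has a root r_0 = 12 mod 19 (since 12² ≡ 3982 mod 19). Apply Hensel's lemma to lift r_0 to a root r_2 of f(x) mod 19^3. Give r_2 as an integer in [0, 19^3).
r_2 = 3812 (mod 6859)

Hensel's recurrence: r_{i+1} = r_i − f(r_i)·(f′(r_i))^{-1} mod 19^{i+2}, with f′(x) = 2x. Iterate:
  r_0 = 12 (mod 19)
  r_1 = 202 (mod 361)
  r_2 = 3812 (mod 6859)
Final: r_2 = 3812, and one checks f(r_2) ≡ 0 mod 19^3.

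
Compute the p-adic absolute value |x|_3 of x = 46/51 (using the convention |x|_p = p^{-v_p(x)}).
|46/51|_3 = 3

Step 1 — compute v_3(x) by factoring powers of 3 out of the numerator and denominator: v_3(46/51) = -1. Step 2 — apply |x|_p = p^{-v_p(x)} = 3^{1} = 3.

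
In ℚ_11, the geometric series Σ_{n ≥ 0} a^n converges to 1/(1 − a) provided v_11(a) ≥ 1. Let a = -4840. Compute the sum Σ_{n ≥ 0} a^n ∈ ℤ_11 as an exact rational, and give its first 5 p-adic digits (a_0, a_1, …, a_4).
Σ a^n = 1/(1 − a) = 1/4841;  first 5 digits = (1, 0, 4, 7, 4)

v_11(a) = 2 ≥ 1, so the series converges in ℤ_11 to 1/(1 − a) = 1/(1 − (-4840)) = 1/4841. Expand this rational in ℤ_11: compute digits iteratively via d_i = x_i mod 11, x_{i+1} = (x_i − d_i)/11. The first 5 digits are (1, 0, 4, 7, 4).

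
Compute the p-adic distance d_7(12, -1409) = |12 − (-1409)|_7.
d_7(12, -1409) = 1/49

Step 1 — x − y = 12 − (-1409) = 1421. Step 2 — v_7(1421) = 2 (factor: 1421 = (7^2 · 29); the sign does not affect v_p). Step 3 — |x − y|_7 = 7^{-2} = 1/49.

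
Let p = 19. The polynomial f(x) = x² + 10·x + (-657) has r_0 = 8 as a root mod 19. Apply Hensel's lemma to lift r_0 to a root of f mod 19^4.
r_3 = 109619 (mod 130321)

Hensel: r_{i+1} = r_i − f(r_i)·(f′(r_i))^{-1} mod 19^{i+2}, f′(x) = 2x + 10. Iterate:
  r_0 = 8 (mod 19)
  r_1 = 236 (mod 361)
  r_2 = 6734 (mod 6859)
  r_3 = 109619 (mod 130321)
Final: r = 109619 satisfies f(r) ≡ 0 mod 19^4.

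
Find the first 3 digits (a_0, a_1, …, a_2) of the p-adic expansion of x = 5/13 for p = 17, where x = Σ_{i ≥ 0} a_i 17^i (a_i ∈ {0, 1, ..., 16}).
(a_0, …, a_2) = (3, 9, 6)

v_17(5/13) = 0 (numerator and denominator both coprime to 17), so x ∈ ℤ_17^×. Compute digits iteratively via a_i = x_i mod 17, x_{i+1} = (x_i − a_i)/17, with x_0 = x:
  x_0 = 5/13;  a_0 = 3;  x_1 = (x_0 − 3)/17 = -2/13
  x_1 = -2/13;  a_1 = 9;  x_2 = (x_1 − 9)/17 = -7/13
  x_2 = -7/13;  a_2 = 6;  x_3 = (x_2 − 6)/17 = -5/13
Digits: (3, 9, 6).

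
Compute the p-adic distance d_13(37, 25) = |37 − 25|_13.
d_13(37, 25) = 1

Step 1 — x − y = 37 − 25 = 12. Step 2 — v_13(12) = 0 (factor: 12 = (13^0 · 12); the sign does not affect v_p). Step 3 — |x − y|_13 = 13^{0} = 1.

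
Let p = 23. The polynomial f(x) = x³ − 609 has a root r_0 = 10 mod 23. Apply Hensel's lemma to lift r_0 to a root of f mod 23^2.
r_1 = 148 (mod 529)

Hensel: r_{i+1} = r_i − f(r_i)/f′(r_i) mod 23^{i+2}, where f′(x) = 3x². Iterate:
  r_0 = 10 (mod 23)
  r_1 = 148 (mod 529)
Final: r = 148 with f(r) ≡ 0 mod 23^2.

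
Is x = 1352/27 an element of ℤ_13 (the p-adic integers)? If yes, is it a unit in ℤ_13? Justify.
x ∈ ℤ_13 but not a unit; v_13(x) = 2 > 0

ℤ_13 = {x ∈ ℚ_13 : v_13(x) ≥ 0} and ℤ_13^× = {x ∈ ℤ_13 : v_13(x) = 0}. Here v_13(1352/27) = v_13(num) − v_13(den) = 2; compare against these criteria.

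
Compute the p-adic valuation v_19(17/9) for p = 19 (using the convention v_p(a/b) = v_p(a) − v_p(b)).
v_19(17/9) = 0

Factor powers of 19 from the numerator and denominator of the reduced fraction: 17 = 19^0 · 17 and 9 = 19^0 · 9. Apply v_p(a/b) = v_p(a) − v_p(b): v_19(17/9) = 0 − 0 = 0.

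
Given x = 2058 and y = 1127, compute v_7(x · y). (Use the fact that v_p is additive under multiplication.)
v_7(2319366) = 5

v_p(x) = 3 (factor: 2058 = 7^3 · 6); v_p(y) = 2 (factor: 1127 = 7^2 · 23). Additivity: v_p(xy) = v_p(x) + v_p(y) = 3 + 2 = 5. (Direct check: xy = 2319366 = 7^5 · (138).)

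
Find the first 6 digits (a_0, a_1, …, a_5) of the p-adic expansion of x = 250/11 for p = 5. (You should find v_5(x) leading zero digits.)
(a_0, …, a_5) = (0, 0, 0, 2, 1, 2)

v_5(250/11) = 3, so a_0 = ... = a_2 = 0. Factor out: x = 5^3 · u with u = 2/11 a unit in ℤ_5. Expand u iteratively via a_{v+i} = u_i mod 5, u_{i+1} = (u_i − a_{v+i})/5:
  u_0 = 2/11;  a_3 = 2;  u_1 = (u_0 − 2)/5 = -4/11
  u_1 = -4/11;  a_4 = 1;  u_2 = (u_1 − 1)/5 = -3/11
  u_2 = -3/11;  a_5 = 2;  u_3 = (u_2 − 2)/5 = -5/11
Digits: (0, 0, 0, 2, 1, 2).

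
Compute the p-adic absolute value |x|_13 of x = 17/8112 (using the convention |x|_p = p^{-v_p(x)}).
|17/8112|_13 = 169

Step 1 — compute v_13(x) by factoring powers of 13 out of the numerator and denominator: v_13(17/8112) = -2. Step 2 — apply |x|_p = p^{-v_p(x)} = 13^{2} = 169.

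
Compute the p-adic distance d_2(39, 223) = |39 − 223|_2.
d_2(39, 223) = 1/8

Step 1 — x − y = 39 − 223 = -184. Step 2 — v_2(-184) = 3 (factor: -184 = −(2^3 · 23); the sign does not affect v_p). Step 3 — |x − y|_2 = 2^{-3} = 1/8.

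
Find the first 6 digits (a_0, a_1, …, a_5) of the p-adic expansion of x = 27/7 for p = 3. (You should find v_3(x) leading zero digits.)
(a_0, …, a_5) = (0, 0, 0, 1, 1, 0)

v_3(27/7) = 3, so a_0 = ... = a_2 = 0. Factor out: x = 3^3 · u with u = 1/7 a unit in ℤ_3. Expand u iteratively via a_{v+i} = u_i mod 3, u_{i+1} = (u_i − a_{v+i})/3:
  u_0 = 1/7;  a_3 = 1;  u_1 = (u_0 − 1)/3 = -2/7
  u_1 = -2/7;  a_4 = 1;  u_2 = (u_1 − 1)/3 = -3/7
  u_2 = -3/7;  a_5 = 0;  u_3 = (u_2 − 0)/3 = -1/7
Digits: (0, 0, 0, 1, 1, 0).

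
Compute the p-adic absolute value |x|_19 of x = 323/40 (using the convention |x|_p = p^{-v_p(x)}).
|323/40|_19 = 1/19

Step 1 — compute v_19(x) by factoring powers of 19 out of the numerator and denominator: v_19(323/40) = 1. Step 2 — apply |x|_p = p^{-v_p(x)} = 19^{-1} = 1/19.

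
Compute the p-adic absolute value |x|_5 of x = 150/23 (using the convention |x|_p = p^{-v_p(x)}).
|150/23|_5 = 1/25

Step 1 — compute v_5(x) by factoring powers of 5 out of the numerator and denominator: v_5(150/23) = 2. Step 2 — apply |x|_p = p^{-v_p(x)} = 5^{-2} = 1/25.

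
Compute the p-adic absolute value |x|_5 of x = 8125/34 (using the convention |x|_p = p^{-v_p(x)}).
|8125/34|_5 = 1/625

Step 1 — compute v_5(x) by factoring powers of 5 out of the numerator and denominator: v_5(8125/34) = 4. Step 2 — apply |x|_p = p^{-v_p(x)} = 5^{-4} = 1/625.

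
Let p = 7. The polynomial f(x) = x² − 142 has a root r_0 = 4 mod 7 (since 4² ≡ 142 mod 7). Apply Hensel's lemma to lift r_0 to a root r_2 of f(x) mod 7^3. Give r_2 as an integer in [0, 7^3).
r_2 = 179 (mod 343)

Hensel's recurrence: r_{i+1} = r_i − f(r_i)·(f′(r_i))^{-1} mod 7^{i+2}, with f′(x) = 2x. Iterate:
  r_0 = 4 (mod 7)
  r_1 = 32 (mod 49)
  r_2 = 179 (mod 343)
Final: r_2 = 179, and one checks f(r_2) ≡ 0 mod 7^3.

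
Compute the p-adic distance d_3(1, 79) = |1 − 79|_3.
d_3(1, 79) = 1/3

Step 1 — x − y = 1 − 79 = -78. Step 2 — v_3(-78) = 1 (factor: -78 = −(3^1 · 26); the sign does not affect v_p). Step 3 — |x − y|_3 = 3^{-1} = 1/3.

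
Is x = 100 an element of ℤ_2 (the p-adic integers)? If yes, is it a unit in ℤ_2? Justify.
x ∈ ℤ_2 but not a unit; v_2(x) = 2 > 0

ℤ_2 = {x ∈ ℚ_2 : v_2(x) ≥ 0} and ℤ_2^× = {x ∈ ℤ_2 : v_2(x) = 0}. Here v_2(100) = v_2(num) − v_2(den) = 2; compare against these criteria.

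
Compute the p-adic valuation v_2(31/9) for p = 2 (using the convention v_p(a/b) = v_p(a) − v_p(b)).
v_2(31/9) = 0

Factor powers of 2 from the numerator and denominator of the reduced fraction: 31 = 2^0 · 31 and 9 = 2^0 · 9. Apply v_p(a/b) = v_p(a) − v_p(b): v_2(31/9) = 0 − 0 = 0.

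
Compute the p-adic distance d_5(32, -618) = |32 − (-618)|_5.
d_5(32, -618) = 1/25

Step 1 — x − y = 32 − (-618) = 650. Step 2 — v_5(650) = 2 (factor: 650 = (5^2 · 26); the sign does not affect v_p). Step 3 — |x − y|_5 = 5^{-2} = 1/25.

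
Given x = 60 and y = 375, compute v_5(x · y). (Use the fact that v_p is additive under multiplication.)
v_5(22500) = 4

v_p(x) = 1 (factor: 60 = 5^1 · 12); v_p(y) = 3 (factor: 375 = 5^3 · 3). Additivity: v_p(xy) = v_p(x) + v_p(y) = 1 + 3 = 4. (Direct check: xy = 22500 = 5^4 · (36).)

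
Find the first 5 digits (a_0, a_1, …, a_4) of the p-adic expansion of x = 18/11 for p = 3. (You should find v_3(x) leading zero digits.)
(a_0, …, a_4) = (0, 0, 1, 0, 1)

v_3(18/11) = 2, so a_0 = ... = a_1 = 0. Factor out: x = 3^2 · u with u = 2/11 a unit in ℤ_3. Expand u iteratively via a_{v+i} = u_i mod 3, u_{i+1} = (u_i − a_{v+i})/3:
  u_0 = 2/11;  a_2 = 1;  u_1 = (u_0 − 1)/3 = -3/11
  u_1 = -3/11;  a_3 = 0;  u_2 = (u_1 − 0)/3 = -1/11
  u_2 = -1/11;  a_4 = 1;  u_3 = (u_2 − 1)/3 = -4/11
Digits: (0, 0, 1, 0, 1).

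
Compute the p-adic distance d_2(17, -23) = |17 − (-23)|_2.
d_2(17, -23) = 1/8

Step 1 — x − y = 17 − (-23) = 40. Step 2 — v_2(40) = 3 (factor: 40 = (2^3 · 5); the sign does not affect v_p). Step 3 — |x − y|_2 = 2^{-3} = 1/8.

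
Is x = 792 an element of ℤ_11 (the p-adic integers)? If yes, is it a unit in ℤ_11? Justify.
x ∈ ℤ_11 but not a unit; v_11(x) = 1 > 0

ℤ_11 = {x ∈ ℚ_11 : v_11(x) ≥ 0} and ℤ_11^× = {x ∈ ℤ_11 : v_11(x) = 0}. Here v_11(792) = v_11(num) − v_11(den) = 1; compare against these criteria.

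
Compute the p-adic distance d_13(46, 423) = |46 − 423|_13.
d_13(46, 423) = 1/13

Step 1 — x − y = 46 − 423 = -377. Step 2 — v_13(-377) = 1 (factor: -377 = −(13^1 · 29); the sign does not affect v_p). Step 3 — |x − y|_13 = 13^{-1} = 1/13.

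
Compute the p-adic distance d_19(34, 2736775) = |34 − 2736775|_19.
d_19(34, 2736775) = 1/130321

Step 1 — x − y = 34 − 2736775 = -2736741. Step 2 — v_19(-2736741) = 4 (factor: -2736741 = −(19^4 · 21); the sign does not affect v_p). Step 3 — |x − y|_19 = 19^{-4} = 1/130321.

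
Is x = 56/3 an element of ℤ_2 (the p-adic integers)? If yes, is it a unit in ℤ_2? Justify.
x ∈ ℤ_2 but not a unit; v_2(x) = 3 > 0

ℤ_2 = {x ∈ ℚ_2 : v_2(x) ≥ 0} and ℤ_2^× = {x ∈ ℤ_2 : v_2(x) = 0}. Here v_2(56/3) = v_2(num) − v_2(den) = 3; compare against these criteria.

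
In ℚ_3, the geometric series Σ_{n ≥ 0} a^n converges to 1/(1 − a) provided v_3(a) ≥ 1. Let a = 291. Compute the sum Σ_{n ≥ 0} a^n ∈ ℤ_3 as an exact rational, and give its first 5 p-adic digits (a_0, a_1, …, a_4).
Σ a^n = 1/(1 − a) = -1/290;  first 5 digits = (1, 1, 0, 1, 0)

v_3(a) = 1 ≥ 1, so the series converges in ℤ_3 to 1/(1 − a) = 1/(1 − 291) = -1/290. Expand this rational in ℤ_3: compute digits iteratively via d_i = x_i mod 3, x_{i+1} = (x_i − d_i)/3. The first 5 digits are (1, 1, 0, 1, 0).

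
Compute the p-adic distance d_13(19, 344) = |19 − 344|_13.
d_13(19, 344) = 1/13

Step 1 — x − y = 19 − 344 = -325. Step 2 — v_13(-325) = 1 (factor: -325 = −(13^1 · 25); the sign does not affect v_p). Step 3 — |x − y|_13 = 13^{-1} = 1/13.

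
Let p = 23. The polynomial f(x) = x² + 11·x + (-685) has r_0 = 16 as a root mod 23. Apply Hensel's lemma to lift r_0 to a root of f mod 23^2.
r_1 = 108 (mod 529)

Hensel: r_{i+1} = r_i − f(r_i)·(f′(r_i))^{-1} mod 23^{i+2}, f′(x) = 2x + 11. Iterate:
  r_0 = 16 (mod 23)
  r_1 = 108 (mod 529)
Final: r = 108 satisfies f(r) ≡ 0 mod 23^2.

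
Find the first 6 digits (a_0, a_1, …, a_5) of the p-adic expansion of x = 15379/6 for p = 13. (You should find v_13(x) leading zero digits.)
(a_0, …, a_5) = (0, 0, 0, 12, 10, 10)

v_13(15379/6) = 3, so a_0 = ... = a_2 = 0. Factor out: x = 13^3 · u with u = 7/6 a unit in ℤ_13. Expand u iteratively via a_{v+i} = u_i mod 13, u_{i+1} = (u_i − a_{v+i})/13:
  u_0 = 7/6;  a_3 = 12;  u_1 = (u_0 − 12)/13 = -5/6
  u_1 = -5/6;  a_4 = 10;  u_2 = (u_1 − 10)/13 = -5/6
  u_2 = -5/6;  a_5 = 10;  u_3 = (u_2 − 10)/13 = -5/6
Digits: (0, 0, 0, 12, 10, 10).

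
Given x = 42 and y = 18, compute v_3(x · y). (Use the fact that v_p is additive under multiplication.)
v_3(756) = 3

v_p(x) = 1 (factor: 42 = 3^1 · 14); v_p(y) = 2 (factor: 18 = 3^2 · 2). Additivity: v_p(xy) = v_p(x) + v_p(y) = 1 + 2 = 3. (Direct check: xy = 756 = 3^3 · (28).)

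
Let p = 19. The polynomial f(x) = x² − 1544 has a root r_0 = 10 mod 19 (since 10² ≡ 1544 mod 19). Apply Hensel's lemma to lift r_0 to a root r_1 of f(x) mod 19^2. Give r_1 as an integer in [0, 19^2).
r_1 = 10 (mod 361)

Hensel's recurrence: r_{i+1} = r_i − f(r_i)·(f′(r_i))^{-1} mod 19^{i+2}, with f′(x) = 2x. Iterate:
  r_0 = 10 (mod 19)
  r_1 = 10 (mod 361)
Final: r_1 = 10, and one checks f(r_1) ≡ 0 mod 19^2.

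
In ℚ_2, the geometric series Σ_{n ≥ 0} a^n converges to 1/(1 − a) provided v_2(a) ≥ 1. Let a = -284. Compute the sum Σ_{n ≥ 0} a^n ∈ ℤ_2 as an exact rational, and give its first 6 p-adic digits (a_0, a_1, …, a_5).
Σ a^n = 1/(1 − a) = 1/285;  first 6 digits = (1, 0, 1, 0, 1, 1)

v_2(a) = 2 ≥ 1, so the series converges in ℤ_2 to 1/(1 − a) = 1/(1 − (-284)) = 1/285. Expand this rational in ℤ_2: compute digits iteratively via d_i = x_i mod 2, x_{i+1} = (x_i − d_i)/2. The first 6 digits are (1, 0, 1, 0, 1, 1).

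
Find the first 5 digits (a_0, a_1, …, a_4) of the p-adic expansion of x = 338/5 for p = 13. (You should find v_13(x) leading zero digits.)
(a_0, …, a_4) = (0, 0, 3, 5, 10)

v_13(338/5) = 2, so a_0 = ... = a_1 = 0. Factor out: x = 13^2 · u with u = 2/5 a unit in ℤ_13. Expand u iteratively via a_{v+i} = u_i mod 13, u_{i+1} = (u_i − a_{v+i})/13:
  u_0 = 2/5;  a_2 = 3;  u_1 = (u_0 − 3)/13 = -1/5
  u_1 = -1/5;  a_3 = 5;  u_2 = (u_1 − 5)/13 = -2/5
  u_2 = -2/5;  a_4 = 10;  u_3 = (u_2 − 10)/13 = -4/5
Digits: (0, 0, 3, 5, 10).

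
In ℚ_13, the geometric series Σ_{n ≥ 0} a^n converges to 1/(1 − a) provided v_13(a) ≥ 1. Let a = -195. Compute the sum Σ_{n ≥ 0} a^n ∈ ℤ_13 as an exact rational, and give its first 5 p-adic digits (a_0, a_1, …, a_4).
Σ a^n = 1/(1 − a) = 1/196;  first 5 digits = (1, 11, 2, 9, 4)

v_13(a) = 1 ≥ 1, so the series converges in ℤ_13 to 1/(1 − a) = 1/(1 − (-195)) = 1/196. Expand this rational in ℤ_13: compute digits iteratively via d_i = x_i mod 13, x_{i+1} = (x_i − d_i)/13. The first 5 digits are (1, 11, 2, 9, 4).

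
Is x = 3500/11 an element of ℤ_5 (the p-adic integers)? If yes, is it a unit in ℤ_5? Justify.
x ∈ ℤ_5 but not a unit; v_5(x) = 3 > 0

ℤ_5 = {x ∈ ℚ_5 : v_5(x) ≥ 0} and ℤ_5^× = {x ∈ ℤ_5 : v_5(x) = 0}. Here v_5(3500/11) = v_5(num) − v_5(den) = 3; compare against these criteria.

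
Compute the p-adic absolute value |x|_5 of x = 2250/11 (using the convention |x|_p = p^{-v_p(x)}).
|2250/11|_5 = 1/125

Step 1 — compute v_5(x) by factoring powers of 5 out of the numerator and denominator: v_5(2250/11) = 3. Step 2 — apply |x|_p = p^{-v_p(x)} = 5^{-3} = 1/125.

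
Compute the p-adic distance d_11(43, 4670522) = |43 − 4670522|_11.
d_11(43, 4670522) = 1/161051

Step 1 — x − y = 43 − 4670522 = -4670479. Step 2 — v_11(-4670479) = 5 (factor: -4670479 = −(11^5 · 29); the sign does not affect v_p). Step 3 — |x − y|_11 = 11^{-5} = 1/161051.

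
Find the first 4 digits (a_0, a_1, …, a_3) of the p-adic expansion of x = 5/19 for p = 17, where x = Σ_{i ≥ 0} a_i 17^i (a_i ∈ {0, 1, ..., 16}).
(a_0, …, a_3) = (11, 11, 2, 7)

v_17(5/19) = 0 (numerator and denominator both coprime to 17), so x ∈ ℤ_17^×. Compute digits iteratively via a_i = x_i mod 17, x_{i+1} = (x_i − a_i)/17, with x_0 = x:
  x_0 = 5/19;  a_0 = 11;  x_1 = (x_0 − 11)/17 = -12/19
  x_1 = -12/19;  a_1 = 11;  x_2 = (x_1 − 11)/17 = -13/19
  x_2 = -13/19;  a_2 = 2;  x_3 = (x_2 − 2)/17 = -3/19
  x_3 = -3/19;  a_3 = 7;  x_4 = (x_3 − 7)/17 = -8/19
Digits: (11, 11, 2, 7).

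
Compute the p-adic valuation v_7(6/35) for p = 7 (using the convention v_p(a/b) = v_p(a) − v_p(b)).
v_7(6/35) = -1

Factor powers of 7 from the numerator and denominator of the reduced fraction: 6 = 7^0 · 6 and 35 = 7^1 · 5. Apply v_p(a/b) = v_p(a) − v_p(b): v_7(6/35) = 0 − 1 = -1.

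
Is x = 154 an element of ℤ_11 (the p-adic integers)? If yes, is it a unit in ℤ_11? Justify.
x ∈ ℤ_11 but not a unit; v_11(x) = 1 > 0

ℤ_11 = {x ∈ ℚ_11 : v_11(x) ≥ 0} and ℤ_11^× = {x ∈ ℤ_11 : v_11(x) = 0}. Here v_11(154) = v_11(num) − v_11(den) = 1; compare against these criteria.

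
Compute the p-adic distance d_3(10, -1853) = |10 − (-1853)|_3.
d_3(10, -1853) = 1/81

Step 1 — x − y = 10 − (-1853) = 1863. Step 2 — v_3(1863) = 4 (factor: 1863 = (3^4 · 23); the sign does not affect v_p). Step 3 — |x − y|_3 = 3^{-4} = 1/81.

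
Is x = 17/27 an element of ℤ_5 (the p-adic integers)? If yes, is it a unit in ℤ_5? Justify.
x ∈ ℤ_5^× (unit); v_5(x) = 0

ℤ_5 = {x ∈ ℚ_5 : v_5(x) ≥ 0} and ℤ_5^× = {x ∈ ℤ_5 : v_5(x) = 0}. Here v_5(17/27) = v_5(num) − v_5(den) = 0; compare against these criteria.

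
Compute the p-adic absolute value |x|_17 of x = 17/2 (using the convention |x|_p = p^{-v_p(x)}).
|17/2|_17 = 1/17

Step 1 — compute v_17(x) by factoring powers of 17 out of the numerator and denominator: v_17(17/2) = 1. Step 2 — apply |x|_p = p^{-v_p(x)} = 17^{-1} = 1/17.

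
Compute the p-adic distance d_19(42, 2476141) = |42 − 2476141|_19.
d_19(42, 2476141) = 1/2476099

Step 1 — x − y = 42 − 2476141 = -2476099. Step 2 — v_19(-2476099) = 5 (factor: -2476099 = −(19^5 · 1); the sign does not affect v_p). Step 3 — |x − y|_19 = 19^{-5} = 1/2476099.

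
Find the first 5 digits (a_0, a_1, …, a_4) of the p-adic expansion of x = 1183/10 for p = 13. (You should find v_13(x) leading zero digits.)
(a_0, …, a_4) = (0, 0, 2, 9, 11)

v_13(1183/10) = 2, so a_0 = ... = a_1 = 0. Factor out: x = 13^2 · u with u = 7/10 a unit in ℤ_13. Expand u iteratively via a_{v+i} = u_i mod 13, u_{i+1} = (u_i − a_{v+i})/13:
  u_0 = 7/10;  a_2 = 2;  u_1 = (u_0 − 2)/13 = -1/10
  u_1 = -1/10;  a_3 = 9;  u_2 = (u_1 − 9)/13 = -7/10
  u_2 = -7/10;  a_4 = 11;  u_3 = (u_2 − 11)/13 = -9/10
Digits: (0, 0, 2, 9, 11).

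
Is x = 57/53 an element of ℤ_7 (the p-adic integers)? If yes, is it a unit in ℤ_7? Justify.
x ∈ ℤ_7^× (unit); v_7(x) = 0

ℤ_7 = {x ∈ ℚ_7 : v_7(x) ≥ 0} and ℤ_7^× = {x ∈ ℤ_7 : v_7(x) = 0}. Here v_7(57/53) = v_7(num) − v_7(den) = 0; compare against these criteria.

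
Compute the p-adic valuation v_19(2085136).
v_19(2085136) = 4

v_19(n) is the largest exponent k such that 19^k divides n. Factor out: 2085136 = 19^4 · 16. (Sign doesn't affect v_p.) So v_19(2085136) = 4.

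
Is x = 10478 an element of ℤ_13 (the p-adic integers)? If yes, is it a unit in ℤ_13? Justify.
x ∈ ℤ_13 but not a unit; v_13(x) = 2 > 0

ℤ_13 = {x ∈ ℚ_13 : v_13(x) ≥ 0} and ℤ_13^× = {x ∈ ℤ_13 : v_13(x) = 0}. Here v_13(10478) = v_13(num) − v_13(den) = 2; compare against these criteria.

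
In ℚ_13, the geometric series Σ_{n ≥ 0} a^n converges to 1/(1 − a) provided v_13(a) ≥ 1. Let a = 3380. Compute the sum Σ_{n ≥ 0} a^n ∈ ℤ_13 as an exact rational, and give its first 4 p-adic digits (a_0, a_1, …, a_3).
Σ a^n = 1/(1 − a) = -1/3379;  first 4 digits = (1, 0, 7, 1)

v_13(a) = 2 ≥ 1, so the series converges in ℤ_13 to 1/(1 − a) = 1/(1 − 3380) = -1/3379. Expand this rational in ℤ_13: compute digits iteratively via d_i = x_i mod 13, x_{i+1} = (x_i − d_i)/13. The first 4 digits are (1, 0, 7, 1).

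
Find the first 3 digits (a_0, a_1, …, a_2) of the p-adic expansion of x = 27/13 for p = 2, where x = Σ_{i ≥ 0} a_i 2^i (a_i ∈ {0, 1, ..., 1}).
(a_0, …, a_2) = (1, 1, 1)

v_2(27/13) = 0 (numerator and denominator both coprime to 2), so x ∈ ℤ_2^×. Compute digits iteratively via a_i = x_i mod 2, x_{i+1} = (x_i − a_i)/2, with x_0 = x:
  x_0 = 27/13;  a_0 = 1;  x_1 = (x_0 − 1)/2 = 7/13
  x_1 = 7/13;  a_1 = 1;  x_2 = (x_1 − 1)/2 = -3/13
  x_2 = -3/13;  a_2 = 1;  x_3 = (x_2 − 1)/2 = -8/13
Digits: (1, 1, 1).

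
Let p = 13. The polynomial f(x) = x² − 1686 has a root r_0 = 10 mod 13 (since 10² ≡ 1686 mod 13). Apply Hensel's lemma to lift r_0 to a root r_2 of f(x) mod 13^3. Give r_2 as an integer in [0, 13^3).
r_2 = 1661 (mod 2197)

Hensel's recurrence: r_{i+1} = r_i − f(r_i)·(f′(r_i))^{-1} mod 13^{i+2}, with f′(x) = 2x. Iterate:
  r_0 = 10 (mod 13)
  r_1 = 140 (mod 169)
  r_2 = 1661 (mod 2197)
Final: r_2 = 1661, and one checks f(r_2) ≡ 0 mod 13^3.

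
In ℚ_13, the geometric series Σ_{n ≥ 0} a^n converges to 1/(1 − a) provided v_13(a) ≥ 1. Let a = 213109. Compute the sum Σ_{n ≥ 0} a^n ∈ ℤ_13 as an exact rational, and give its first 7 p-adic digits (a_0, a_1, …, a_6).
Σ a^n = 1/(1 − a) = -1/213108;  first 7 digits = (1, 0, 0, 6, 7, 0, 10)

v_13(a) = 3 ≥ 1, so the series converges in ℤ_13 to 1/(1 − a) = 1/(1 − 213109) = -1/213108. Expand this rational in ℤ_13: compute digits iteratively via d_i = x_i mod 13, x_{i+1} = (x_i − d_i)/13. The first 7 digits are (1, 0, 0, 6, 7, 0, 10).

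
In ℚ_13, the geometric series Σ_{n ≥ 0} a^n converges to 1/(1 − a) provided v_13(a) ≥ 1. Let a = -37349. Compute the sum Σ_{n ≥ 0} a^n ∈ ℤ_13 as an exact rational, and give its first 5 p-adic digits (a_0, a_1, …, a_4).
Σ a^n = 1/(1 − a) = 1/37350;  first 5 digits = (1, 0, 0, 9, 11)

v_13(a) = 3 ≥ 1, so the series converges in ℤ_13 to 1/(1 − a) = 1/(1 − (-37349)) = 1/37350. Expand this rational in ℤ_13: compute digits iteratively via d_i = x_i mod 13, x_{i+1} = (x_i − d_i)/13. The first 5 digits are (1, 0, 0, 9, 11).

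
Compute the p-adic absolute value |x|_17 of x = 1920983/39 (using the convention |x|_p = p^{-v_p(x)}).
|1920983/39|_17 = 1/83521

Step 1 — compute v_17(x) by factoring powers of 17 out of the numerator and denominator: v_17(1920983/39) = 4. Step 2 — apply |x|_p = p^{-v_p(x)} = 17^{-4} = 1/83521.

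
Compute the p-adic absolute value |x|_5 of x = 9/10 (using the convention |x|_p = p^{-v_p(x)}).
|9/10|_5 = 5

Step 1 — compute v_5(x) by factoring powers of 5 out of the numerator and denominator: v_5(9/10) = -1. Step 2 — apply |x|_p = p^{-v_p(x)} = 5^{1} = 5.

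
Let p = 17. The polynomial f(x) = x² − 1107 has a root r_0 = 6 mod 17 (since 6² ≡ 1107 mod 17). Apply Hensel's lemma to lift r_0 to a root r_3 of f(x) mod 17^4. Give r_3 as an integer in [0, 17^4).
r_3 = 25455 (mod 83521)

Hensel's recurrence: r_{i+1} = r_i − f(r_i)·(f′(r_i))^{-1} mod 17^{i+2}, with f′(x) = 2x. Iterate:
  r_0 = 6 (mod 17)
  r_1 = 23 (mod 289)
  r_2 = 890 (mod 4913)
  r_3 = 25455 (mod 83521)
Final: r_3 = 25455, and one checks f(r_3) ≡ 0 mod 17^4.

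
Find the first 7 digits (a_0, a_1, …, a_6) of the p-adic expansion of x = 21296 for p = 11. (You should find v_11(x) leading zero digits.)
(a_0, …, a_6) = (0, 0, 0, 5, 1, 0, 0)

v_11(21296) = 3, so a_0 = ... = a_2 = 0. Factor out: x = 11^3 · u with u = 16 a unit in ℤ_11. Expand u iteratively via a_{v+i} = u_i mod 11, u_{i+1} = (u_i − a_{v+i})/11:
  u_0 = 16;  a_3 = 5;  u_1 = (u_0 − 5)/11 = 1
  u_1 = 1;  a_4 = 1;  u_2 = (u_1 − 1)/11 = 0
  u_2 = 0;  a_5 = 0;  u_3 = (u_2 − 0)/11 = 0
  u_3 = 0;  a_6 = 0;  u_4 = (u_3 − 0)/11 = 0
Digits: (0, 0, 0, 5, 1, 0, 0).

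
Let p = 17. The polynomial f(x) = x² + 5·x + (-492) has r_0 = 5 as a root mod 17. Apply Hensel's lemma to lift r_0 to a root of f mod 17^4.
r_3 = 76369 (mod 83521)

Hensel: r_{i+1} = r_i − f(r_i)·(f′(r_i))^{-1} mod 17^{i+2}, f′(x) = 2x + 5. Iterate:
  r_0 = 5 (mod 17)
  r_1 = 73 (mod 289)
  r_2 = 2674 (mod 4913)
  r_3 = 76369 (mod 83521)
Final: r = 76369 satisfies f(r) ≡ 0 mod 17^4.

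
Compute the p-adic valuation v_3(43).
v_3(43) = 0

v_3(n) is the largest exponent k such that 3^k divides n. Factor out: 43 = 3^0 · 43. (Sign doesn't affect v_p.) So v_3(43) = 0.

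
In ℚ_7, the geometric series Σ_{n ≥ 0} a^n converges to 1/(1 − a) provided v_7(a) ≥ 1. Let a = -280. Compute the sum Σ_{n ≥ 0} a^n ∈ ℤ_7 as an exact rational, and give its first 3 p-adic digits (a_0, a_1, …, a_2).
Σ a^n = 1/(1 − a) = 1/281;  first 3 digits = (1, 2, 5)

v_7(a) = 1 ≥ 1, so the series converges in ℤ_7 to 1/(1 − a) = 1/(1 − (-280)) = 1/281. Expand this rational in ℤ_7: compute digits iteratively via d_i = x_i mod 7, x_{i+1} = (x_i − d_i)/7. The first 3 digits are (1, 2, 5).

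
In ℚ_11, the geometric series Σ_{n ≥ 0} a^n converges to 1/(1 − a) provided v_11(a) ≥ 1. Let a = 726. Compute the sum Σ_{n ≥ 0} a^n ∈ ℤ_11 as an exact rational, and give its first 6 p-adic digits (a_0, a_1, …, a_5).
Σ a^n = 1/(1 − a) = -1/725;  first 6 digits = (1, 0, 6, 0, 3, 3)

v_11(a) = 2 ≥ 1, so the series converges in ℤ_11 to 1/(1 − a) = 1/(1 − 726) = -1/725. Expand this rational in ℤ_11: compute digits iteratively via d_i = x_i mod 11, x_{i+1} = (x_i − d_i)/11. The first 6 digits are (1, 0, 6, 0, 3, 3).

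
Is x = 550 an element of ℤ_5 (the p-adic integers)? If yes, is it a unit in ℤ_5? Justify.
x ∈ ℤ_5 but not a unit; v_5(x) = 2 > 0

ℤ_5 = {x ∈ ℚ_5 : v_5(x) ≥ 0} and ℤ_5^× = {x ∈ ℤ_5 : v_5(x) = 0}. Here v_5(550) = v_5(num) − v_5(den) = 2; compare against these criteria.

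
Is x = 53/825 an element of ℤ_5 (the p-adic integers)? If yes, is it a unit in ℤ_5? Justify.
x ∉ ℤ_5 (v_5(x) = -2 < 0)

ℤ_5 = {x ∈ ℚ_5 : v_5(x) ≥ 0} and ℤ_5^× = {x ∈ ℤ_5 : v_5(x) = 0}. Here v_5(53/825) = v_5(num) − v_5(den) = -2; compare against these criteria.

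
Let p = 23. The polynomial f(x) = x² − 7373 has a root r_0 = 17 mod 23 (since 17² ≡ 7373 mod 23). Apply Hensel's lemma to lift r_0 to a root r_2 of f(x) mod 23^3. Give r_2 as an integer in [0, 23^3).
r_2 = 8067 (mod 12167)

Hensel's recurrence: r_{i+1} = r_i − f(r_i)·(f′(r_i))^{-1} mod 23^{i+2}, with f′(x) = 2x. Iterate:
  r_0 = 17 (mod 23)
  r_1 = 132 (mod 529)
  r_2 = 8067 (mod 12167)
Final: r_2 = 8067, and one checks f(r_2) ≡ 0 mod 23^3.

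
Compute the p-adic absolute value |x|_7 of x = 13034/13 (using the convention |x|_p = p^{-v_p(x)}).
|13034/13|_7 = 1/343

Step 1 — compute v_7(x) by factoring powers of 7 out of the numerator and denominator: v_7(13034/13) = 3. Step 2 — apply |x|_p = p^{-v_p(x)} = 7^{-3} = 1/343.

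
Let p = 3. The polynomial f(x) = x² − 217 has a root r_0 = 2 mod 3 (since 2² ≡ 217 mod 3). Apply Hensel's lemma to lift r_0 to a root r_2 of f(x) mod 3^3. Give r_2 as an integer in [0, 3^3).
r_2 = 26 (mod 27)

Hensel's recurrence: r_{i+1} = r_i − f(r_i)·(f′(r_i))^{-1} mod 3^{i+2}, with f′(x) = 2x. Iterate:
  r_0 = 2 (mod 3)
  r_1 = 8 (mod 9)
  r_2 = 26 (mod 27)
Final: r_2 = 26, and one checks f(r_2) ≡ 0 mod 3^3.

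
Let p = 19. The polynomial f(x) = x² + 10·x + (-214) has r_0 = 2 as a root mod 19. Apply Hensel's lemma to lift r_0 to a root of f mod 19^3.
r_2 = 2852 (mod 6859)

Hensel: r_{i+1} = r_i − f(r_i)·(f′(r_i))^{-1} mod 19^{i+2}, f′(x) = 2x + 10. Iterate:
  r_0 = 2 (mod 19)
  r_1 = 325 (mod 361)
  r_2 = 2852 (mod 6859)
Final: r = 2852 satisfies f(r) ≡ 0 mod 19^3.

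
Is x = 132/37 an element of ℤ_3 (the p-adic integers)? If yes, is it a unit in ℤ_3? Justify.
x ∈ ℤ_3 but not a unit; v_3(x) = 1 > 0

ℤ_3 = {x ∈ ℚ_3 : v_3(x) ≥ 0} and ℤ_3^× = {x ∈ ℤ_3 : v_3(x) = 0}. Here v_3(132/37) = v_3(num) − v_3(den) = 1; compare against these criteria.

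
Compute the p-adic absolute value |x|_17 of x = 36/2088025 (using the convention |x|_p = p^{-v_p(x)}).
|36/2088025|_17 = 83521

Step 1 — compute v_17(x) by factoring powers of 17 out of the numerator and denominator: v_17(36/2088025) = -4. Step 2 — apply |x|_p = p^{-v_p(x)} = 17^{4} = 83521.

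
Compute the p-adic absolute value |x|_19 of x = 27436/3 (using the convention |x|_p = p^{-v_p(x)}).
|27436/3|_19 = 1/6859

Step 1 — compute v_19(x) by factoring powers of 19 out of the numerator and denominator: v_19(27436/3) = 3. Step 2 — apply |x|_p = p^{-v_p(x)} = 19^{-3} = 1/6859.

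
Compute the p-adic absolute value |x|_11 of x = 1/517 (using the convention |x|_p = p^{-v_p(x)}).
|1/517|_11 = 11

Step 1 — compute v_11(x) by factoring powers of 11 out of the numerator and denominator: v_11(1/517) = -1. Step 2 — apply |x|_p = p^{-v_p(x)} = 11^{1} = 11.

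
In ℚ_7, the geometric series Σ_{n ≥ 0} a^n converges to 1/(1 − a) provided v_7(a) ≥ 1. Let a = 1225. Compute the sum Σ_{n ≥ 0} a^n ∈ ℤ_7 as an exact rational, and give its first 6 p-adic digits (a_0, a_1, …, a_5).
Σ a^n = 1/(1 − a) = -1/1224;  first 6 digits = (1, 0, 4, 3, 2, 5)

v_7(a) = 2 ≥ 1, so the series converges in ℤ_7 to 1/(1 − a) = 1/(1 − 1225) = -1/1224. Expand this rational in ℤ_7: compute digits iteratively via d_i = x_i mod 7, x_{i+1} = (x_i − d_i)/7. The first 6 digits are (1, 0, 4, 3, 2, 5).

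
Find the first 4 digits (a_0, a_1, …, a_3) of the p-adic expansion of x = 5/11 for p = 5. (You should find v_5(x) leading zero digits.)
(a_0, …, a_3) = (0, 1, 3, 3)

v_5(5/11) = 1, so a_0 = ... = a_0 = 0. Factor out: x = 5^1 · u with u = 1/11 a unit in ℤ_5. Expand u iteratively via a_{v+i} = u_i mod 5, u_{i+1} = (u_i − a_{v+i})/5:
  u_0 = 1/11;  a_1 = 1;  u_1 = (u_0 − 1)/5 = -2/11
  u_1 = -2/11;  a_2 = 3;  u_2 = (u_1 − 3)/5 = -7/11
  u_2 = -7/11;  a_3 = 3;  u_3 = (u_2 − 3)/5 = -8/11
Digits: (0, 1, 3, 3).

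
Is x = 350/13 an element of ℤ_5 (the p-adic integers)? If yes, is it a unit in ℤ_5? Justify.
x ∈ ℤ_5 but not a unit; v_5(x) = 2 > 0

ℤ_5 = {x ∈ ℚ_5 : v_5(x) ≥ 0} and ℤ_5^× = {x ∈ ℤ_5 : v_5(x) = 0}. Here v_5(350/13) = v_5(num) − v_5(den) = 2; compare against these criteria.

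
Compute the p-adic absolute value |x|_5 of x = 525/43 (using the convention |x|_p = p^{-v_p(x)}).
|525/43|_5 = 1/25

Step 1 — compute v_5(x) by factoring powers of 5 out of the numerator and denominator: v_5(525/43) = 2. Step 2 — apply |x|_p = p^{-v_p(x)} = 5^{-2} = 1/25.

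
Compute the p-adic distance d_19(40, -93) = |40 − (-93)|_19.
d_19(40, -93) = 1/19

Step 1 — x − y = 40 − (-93) = 133. Step 2 — v_19(133) = 1 (factor: 133 = (19^1 · 7); the sign does not affect v_p). Step 3 — |x − y|_19 = 19^{-1} = 1/19.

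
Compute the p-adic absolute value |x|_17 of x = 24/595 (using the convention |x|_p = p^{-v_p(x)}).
|24/595|_17 = 17

Step 1 — compute v_17(x) by factoring powers of 17 out of the numerator and denominator: v_17(24/595) = -1. Step 2 — apply |x|_p = p^{-v_p(x)} = 17^{1} = 17.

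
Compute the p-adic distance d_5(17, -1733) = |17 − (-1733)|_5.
d_5(17, -1733) = 1/125

Step 1 — x − y = 17 − (-1733) = 1750. Step 2 — v_5(1750) = 3 (factor: 1750 = (5^3 · 14); the sign does not affect v_p). Step 3 — |x − y|_5 = 5^{-3} = 1/125.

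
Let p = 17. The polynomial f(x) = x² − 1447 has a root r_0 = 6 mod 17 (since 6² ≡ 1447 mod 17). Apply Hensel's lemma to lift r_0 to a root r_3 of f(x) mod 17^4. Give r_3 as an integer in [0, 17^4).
r_3 = 48218 (mod 83521)

Hensel's recurrence: r_{i+1} = r_i − f(r_i)·(f′(r_i))^{-1} mod 17^{i+2}, with f′(x) = 2x. Iterate:
  r_0 = 6 (mod 17)
  r_1 = 244 (mod 289)
  r_2 = 4001 (mod 4913)
  r_3 = 48218 (mod 83521)
Final: r_3 = 48218, and one checks f(r_3) ≡ 0 mod 17^4.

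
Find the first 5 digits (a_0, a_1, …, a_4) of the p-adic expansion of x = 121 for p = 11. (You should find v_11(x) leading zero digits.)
(a_0, …, a_4) = (0, 0, 1, 0, 0)

v_11(121) = 2, so a_0 = ... = a_1 = 0. Factor out: x = 11^2 · u with u = 1 a unit in ℤ_11. Expand u iteratively via a_{v+i} = u_i mod 11, u_{i+1} = (u_i − a_{v+i})/11:
  u_0 = 1;  a_2 = 1;  u_1 = (u_0 − 1)/11 = 0
  u_1 = 0;  a_3 = 0;  u_2 = (u_1 − 0)/11 = 0
  u_2 = 0;  a_4 = 0;  u_3 = (u_2 − 0)/11 = 0
Digits: (0, 0, 1, 0, 0).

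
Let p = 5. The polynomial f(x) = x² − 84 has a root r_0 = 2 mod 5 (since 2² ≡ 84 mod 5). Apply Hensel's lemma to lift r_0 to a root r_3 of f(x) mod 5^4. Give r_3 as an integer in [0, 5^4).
r_3 = 297 (mod 625)

Hensel's recurrence: r_{i+1} = r_i − f(r_i)·(f′(r_i))^{-1} mod 5^{i+2}, with f′(x) = 2x. Iterate:
  r_0 = 2 (mod 5)
  r_1 = 22 (mod 25)
  r_2 = 47 (mod 125)
  r_3 = 297 (mod 625)
Final: r_3 = 297, and one checks f(r_3) ≡ 0 mod 5^4.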